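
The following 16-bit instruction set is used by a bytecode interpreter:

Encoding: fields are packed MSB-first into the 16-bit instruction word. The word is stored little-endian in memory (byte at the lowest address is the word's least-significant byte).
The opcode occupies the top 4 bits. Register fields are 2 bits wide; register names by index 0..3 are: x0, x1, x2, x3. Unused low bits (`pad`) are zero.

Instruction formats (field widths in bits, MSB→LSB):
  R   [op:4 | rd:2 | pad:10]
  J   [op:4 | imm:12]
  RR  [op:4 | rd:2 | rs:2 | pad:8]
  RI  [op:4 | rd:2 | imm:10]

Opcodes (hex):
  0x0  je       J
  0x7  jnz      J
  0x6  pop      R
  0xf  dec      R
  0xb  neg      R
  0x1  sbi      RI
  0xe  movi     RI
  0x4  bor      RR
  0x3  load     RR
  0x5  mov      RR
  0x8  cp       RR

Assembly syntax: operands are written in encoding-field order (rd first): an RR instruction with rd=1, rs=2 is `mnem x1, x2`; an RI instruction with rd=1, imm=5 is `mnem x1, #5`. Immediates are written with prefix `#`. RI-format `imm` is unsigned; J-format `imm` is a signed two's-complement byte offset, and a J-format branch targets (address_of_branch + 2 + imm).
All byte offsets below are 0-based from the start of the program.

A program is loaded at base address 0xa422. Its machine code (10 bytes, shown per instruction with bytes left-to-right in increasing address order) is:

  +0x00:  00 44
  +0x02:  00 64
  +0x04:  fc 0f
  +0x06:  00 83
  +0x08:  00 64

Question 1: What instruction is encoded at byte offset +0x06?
cp x0, x3

+0x06: 00 83 ⇒ word 0x8300 (little)
  opcode bits[15:12]=0x8: cp/RR
  rd: (w>>10)&0x3=0x0 → x0
  rs: (w>>8)&0x3=0x3 → x3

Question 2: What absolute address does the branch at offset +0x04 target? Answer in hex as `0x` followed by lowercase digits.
0xa424

[04] fc 0f → 0x0ffc
  top 4b → 0x0 → je [J]
  imm: (w>>0)&0xfff=0xffc (s12→-4) → #-4
  target = base 0xa422 + off 0x04 + 2 + imm -4 = 0xa424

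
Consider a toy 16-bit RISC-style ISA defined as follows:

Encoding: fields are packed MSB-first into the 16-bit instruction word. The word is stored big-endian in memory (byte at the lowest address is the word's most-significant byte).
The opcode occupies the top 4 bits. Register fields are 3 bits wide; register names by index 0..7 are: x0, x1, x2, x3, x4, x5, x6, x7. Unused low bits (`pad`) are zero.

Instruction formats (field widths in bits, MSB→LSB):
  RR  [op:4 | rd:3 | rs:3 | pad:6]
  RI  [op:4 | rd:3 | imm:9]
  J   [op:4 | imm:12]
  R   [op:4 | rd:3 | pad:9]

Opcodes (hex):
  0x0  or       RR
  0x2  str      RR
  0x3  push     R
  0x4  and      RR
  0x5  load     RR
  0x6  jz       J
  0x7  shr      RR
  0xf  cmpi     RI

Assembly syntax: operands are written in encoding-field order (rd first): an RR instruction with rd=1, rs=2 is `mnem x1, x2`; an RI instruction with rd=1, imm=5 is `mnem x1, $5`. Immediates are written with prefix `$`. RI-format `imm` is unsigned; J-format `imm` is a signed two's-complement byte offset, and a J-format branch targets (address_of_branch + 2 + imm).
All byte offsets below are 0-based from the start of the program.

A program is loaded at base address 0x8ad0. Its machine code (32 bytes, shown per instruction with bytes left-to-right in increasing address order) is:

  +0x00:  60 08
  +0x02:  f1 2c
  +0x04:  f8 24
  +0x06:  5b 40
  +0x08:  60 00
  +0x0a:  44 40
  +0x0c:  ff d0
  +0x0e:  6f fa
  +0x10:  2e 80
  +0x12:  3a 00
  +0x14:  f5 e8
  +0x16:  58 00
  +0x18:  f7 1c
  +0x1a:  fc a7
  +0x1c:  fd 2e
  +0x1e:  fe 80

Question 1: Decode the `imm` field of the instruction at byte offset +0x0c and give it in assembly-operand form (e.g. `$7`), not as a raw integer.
[0c] ff d0 → 0xffd0
  op=0xffd0>>12=0xf ⇒ cmpi (RI)
  [11:9] rd=7 = x7
  [8:0] imm=464 = $464

$464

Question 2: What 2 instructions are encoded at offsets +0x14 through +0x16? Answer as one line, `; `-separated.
@+14  big-endian(f5 e8) = 0xf5e8
  top 4b → 0xf → cmpi [RI]
  rd@[11:9]=0x2 ⇒ x2
  imm@[8:0]=0x1e8 ⇒ $488
@+16  big-endian(58 00) = 0x5800
  top 4b → 0x5 → load [RR]
  rd@[11:9]=0x4 ⇒ x4
  rs@[8:6]=0x0 ⇒ x0

cmpi x2, $488; load x4, x0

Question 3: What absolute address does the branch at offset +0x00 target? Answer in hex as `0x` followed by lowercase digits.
@+00  big-endian(60 08) = 0x6008
  opcode bits[15:12]=0x6: jz/J
  imm: (w>>0)&0xfff=0x8 → $8
  target = base 0x8ad0 + off 0x00 + 2 + imm 8 = 0x8ada

0x8ada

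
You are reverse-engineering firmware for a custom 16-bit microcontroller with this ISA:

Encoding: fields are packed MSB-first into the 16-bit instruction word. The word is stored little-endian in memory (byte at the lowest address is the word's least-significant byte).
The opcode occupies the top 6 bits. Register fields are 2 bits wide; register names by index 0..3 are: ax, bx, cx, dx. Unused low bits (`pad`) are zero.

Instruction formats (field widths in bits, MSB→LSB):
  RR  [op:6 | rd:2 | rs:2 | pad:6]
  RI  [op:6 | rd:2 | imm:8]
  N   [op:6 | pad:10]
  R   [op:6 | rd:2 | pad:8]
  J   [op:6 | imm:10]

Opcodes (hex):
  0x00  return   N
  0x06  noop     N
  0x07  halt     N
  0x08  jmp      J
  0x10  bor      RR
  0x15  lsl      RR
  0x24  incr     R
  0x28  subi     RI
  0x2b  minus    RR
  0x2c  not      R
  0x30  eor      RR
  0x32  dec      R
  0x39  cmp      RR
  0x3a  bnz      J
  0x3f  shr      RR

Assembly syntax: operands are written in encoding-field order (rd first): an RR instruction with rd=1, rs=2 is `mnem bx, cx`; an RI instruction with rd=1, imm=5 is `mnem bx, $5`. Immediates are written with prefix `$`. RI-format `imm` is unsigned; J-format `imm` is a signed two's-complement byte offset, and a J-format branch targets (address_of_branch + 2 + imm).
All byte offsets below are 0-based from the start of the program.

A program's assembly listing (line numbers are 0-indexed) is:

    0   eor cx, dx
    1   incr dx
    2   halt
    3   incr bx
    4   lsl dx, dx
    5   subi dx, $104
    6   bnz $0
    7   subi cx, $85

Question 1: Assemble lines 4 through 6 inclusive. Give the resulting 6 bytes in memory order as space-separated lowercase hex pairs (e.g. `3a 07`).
c0 57 68 a3 00 e8

line 4 (lsl): pack op=0x15:6|rd=3:2|rs=3:2|pad=0:6 = 0x57c0; little→ c0 57
line 5 (subi): pack op=0x28:6|rd=3:2|imm=104:8 = 0xa368; little→ 68 a3
line 6 (bnz): pack op=0x3a:6|imm=0:10 = 0xe800; little→ 00 e8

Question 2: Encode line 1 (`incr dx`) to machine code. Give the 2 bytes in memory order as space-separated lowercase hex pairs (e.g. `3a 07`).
00 93

L1: incr op=0x24:6|rd=3:2|pad=0:8 ⇒ 0x9300 ⇒ little 00 93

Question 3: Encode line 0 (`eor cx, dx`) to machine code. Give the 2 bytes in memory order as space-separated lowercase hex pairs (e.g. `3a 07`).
L0: eor op=0x30:6|rd=2:2|rs=3:2|pad=0:6 ⇒ 0xc2c0 ⇒ little c0 c2

c0 c2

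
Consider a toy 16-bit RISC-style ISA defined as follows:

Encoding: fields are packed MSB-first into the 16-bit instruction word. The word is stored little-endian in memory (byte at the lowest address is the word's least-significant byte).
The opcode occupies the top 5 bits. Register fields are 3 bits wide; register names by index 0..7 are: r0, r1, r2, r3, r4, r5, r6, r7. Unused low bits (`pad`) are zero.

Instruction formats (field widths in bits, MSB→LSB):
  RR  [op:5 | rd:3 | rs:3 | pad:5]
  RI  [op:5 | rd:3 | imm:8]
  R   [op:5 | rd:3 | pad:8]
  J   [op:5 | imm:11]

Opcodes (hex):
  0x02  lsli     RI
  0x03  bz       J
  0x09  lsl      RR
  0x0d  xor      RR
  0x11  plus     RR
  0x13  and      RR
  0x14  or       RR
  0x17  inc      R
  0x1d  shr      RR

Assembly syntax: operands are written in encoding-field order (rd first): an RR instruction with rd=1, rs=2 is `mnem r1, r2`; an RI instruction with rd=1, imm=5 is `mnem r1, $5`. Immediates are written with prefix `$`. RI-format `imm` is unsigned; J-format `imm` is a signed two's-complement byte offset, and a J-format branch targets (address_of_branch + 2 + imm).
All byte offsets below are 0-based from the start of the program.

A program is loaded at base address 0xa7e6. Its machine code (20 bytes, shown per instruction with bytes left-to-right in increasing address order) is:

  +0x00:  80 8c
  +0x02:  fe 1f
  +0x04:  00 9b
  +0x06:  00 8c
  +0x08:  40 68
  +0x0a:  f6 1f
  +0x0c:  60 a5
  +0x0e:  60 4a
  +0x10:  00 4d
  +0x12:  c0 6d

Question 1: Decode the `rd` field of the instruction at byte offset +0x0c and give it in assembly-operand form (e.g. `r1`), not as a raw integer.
r5

@+0c  little-endian(60 a5) = 0xa560
  top 5b → 0x14 → or [RR]
  [10:8] rd=5 = r5
  [7:5] rs=3 = r3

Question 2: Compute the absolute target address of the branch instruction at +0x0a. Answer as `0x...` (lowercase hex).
0xa7e8

[0a] f6 1f → 0x1ff6
  op=0x1ff6>>11=0x3 ⇒ bz (J)
  imm@[10:0]=0x7f6 (s11→-10) ⇒ $-10
  target = base 0xa7e6 + off 0x0a + 2 + imm -10 = 0xa7e8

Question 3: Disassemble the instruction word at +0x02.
bz $-2

[02] fe 1f → 0x1ffe
  top 5b → 0x3 → bz [J]
  [10:0] imm=2046 (s11→-2) = $-2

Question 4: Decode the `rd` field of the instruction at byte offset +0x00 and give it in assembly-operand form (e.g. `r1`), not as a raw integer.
r4

[00] 80 8c → 0x8c80
  opcode bits[15:11]=0x11: plus/RR
  rd: (w>>8)&0x7=0x4 → r4
  rs: (w>>5)&0x7=0x4 → r4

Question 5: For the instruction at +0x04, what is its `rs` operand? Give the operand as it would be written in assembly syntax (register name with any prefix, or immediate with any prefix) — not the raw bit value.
[04] 00 9b → 0x9b00
  opcode bits[15:11]=0x13: and/RR
  rd@[10:8]=0x3 ⇒ r3
  rs@[7:5]=0x0 ⇒ r0

r0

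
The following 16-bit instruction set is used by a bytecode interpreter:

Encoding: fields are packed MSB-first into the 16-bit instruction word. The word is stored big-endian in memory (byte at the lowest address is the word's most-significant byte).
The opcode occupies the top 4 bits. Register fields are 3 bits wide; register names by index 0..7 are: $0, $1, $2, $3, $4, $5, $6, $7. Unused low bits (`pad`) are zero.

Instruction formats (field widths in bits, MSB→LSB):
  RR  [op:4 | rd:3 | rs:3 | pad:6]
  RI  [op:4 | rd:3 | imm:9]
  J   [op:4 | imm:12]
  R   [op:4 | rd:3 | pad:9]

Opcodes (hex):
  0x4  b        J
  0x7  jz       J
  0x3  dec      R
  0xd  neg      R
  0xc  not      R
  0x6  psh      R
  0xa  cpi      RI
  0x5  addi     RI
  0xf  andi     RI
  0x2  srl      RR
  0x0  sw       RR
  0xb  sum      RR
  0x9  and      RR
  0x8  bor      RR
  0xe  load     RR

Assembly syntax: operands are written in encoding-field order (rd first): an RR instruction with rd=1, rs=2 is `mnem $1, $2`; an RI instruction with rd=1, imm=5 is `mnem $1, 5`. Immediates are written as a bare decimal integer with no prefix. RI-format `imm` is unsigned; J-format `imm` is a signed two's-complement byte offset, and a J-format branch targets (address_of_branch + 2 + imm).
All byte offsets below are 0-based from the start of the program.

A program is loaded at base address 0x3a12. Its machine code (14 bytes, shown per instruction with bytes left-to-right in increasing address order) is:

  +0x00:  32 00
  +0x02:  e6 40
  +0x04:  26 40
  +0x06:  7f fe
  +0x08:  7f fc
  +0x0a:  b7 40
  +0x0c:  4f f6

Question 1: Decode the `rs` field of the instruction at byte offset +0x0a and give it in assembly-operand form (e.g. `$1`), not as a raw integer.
+0x0a: b7 40 ⇒ word 0xb740 (big)
  top 4b → 0xb → sum [RR]
  rd: (w>>9)&0x7=0x3 → $3
  rs: (w>>6)&0x7=0x5 → $5

$5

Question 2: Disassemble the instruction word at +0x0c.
b -10

+0x0c: 4f f6 ⇒ word 0x4ff6 (big)
  op=0x4ff6>>12=0x4 ⇒ b (J)
  imm@[11:0]=0xff6 (s12→-10) ⇒ -10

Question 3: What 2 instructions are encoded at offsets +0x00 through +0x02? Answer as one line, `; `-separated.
[00] 32 00 → 0x3200
  opcode bits[15:12]=0x3: dec/R
  rd: (w>>9)&0x7=0x1 → $1
[02] e6 40 → 0xe640
  opcode bits[15:12]=0xe: load/RR
  rd: (w>>9)&0x7=0x3 → $3
  rs: (w>>6)&0x7=0x1 → $1

dec $1; load $3, $1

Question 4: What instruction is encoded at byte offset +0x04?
srl $3, $1

@+04  big-endian(26 40) = 0x2640
  opcode bits[15:12]=0x2: srl/RR
  [11:9] rd=3 = $3
  [8:6] rs=1 = $1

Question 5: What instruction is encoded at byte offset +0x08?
jz -4

off 0x08: read 7f fc as big → 0x7ffc
  op=0x7ffc>>12=0x7 ⇒ jz (J)
  imm@[11:0]=0xffc (s12→-4) ⇒ -4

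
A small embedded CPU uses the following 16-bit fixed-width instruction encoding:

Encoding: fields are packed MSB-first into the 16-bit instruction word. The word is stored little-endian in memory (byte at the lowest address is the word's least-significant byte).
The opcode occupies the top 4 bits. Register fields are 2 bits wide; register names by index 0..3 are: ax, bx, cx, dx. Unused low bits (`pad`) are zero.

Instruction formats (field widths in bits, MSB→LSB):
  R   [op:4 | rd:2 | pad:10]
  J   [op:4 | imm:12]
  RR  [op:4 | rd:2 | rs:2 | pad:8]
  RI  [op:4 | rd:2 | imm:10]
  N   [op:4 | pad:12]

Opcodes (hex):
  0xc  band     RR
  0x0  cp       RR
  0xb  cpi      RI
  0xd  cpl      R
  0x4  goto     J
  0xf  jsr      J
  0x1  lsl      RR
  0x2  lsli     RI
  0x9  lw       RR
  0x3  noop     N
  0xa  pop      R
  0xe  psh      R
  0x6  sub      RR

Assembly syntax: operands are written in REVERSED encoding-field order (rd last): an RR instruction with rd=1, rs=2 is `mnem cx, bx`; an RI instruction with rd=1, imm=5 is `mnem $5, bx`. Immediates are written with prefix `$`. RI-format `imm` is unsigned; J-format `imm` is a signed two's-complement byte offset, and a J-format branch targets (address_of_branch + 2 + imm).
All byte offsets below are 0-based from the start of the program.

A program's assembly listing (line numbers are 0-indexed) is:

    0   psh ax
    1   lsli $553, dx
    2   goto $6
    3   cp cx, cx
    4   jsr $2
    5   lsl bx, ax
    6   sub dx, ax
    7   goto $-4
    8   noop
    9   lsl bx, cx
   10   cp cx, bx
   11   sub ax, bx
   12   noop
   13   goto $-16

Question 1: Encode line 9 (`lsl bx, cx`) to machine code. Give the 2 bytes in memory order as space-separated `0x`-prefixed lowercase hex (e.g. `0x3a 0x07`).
L9: lsl op=0x1:4|rd=2:2|rs=1:2|pad=0:8 ⇒ 0x1900 ⇒ little 00 19

0x00 0x19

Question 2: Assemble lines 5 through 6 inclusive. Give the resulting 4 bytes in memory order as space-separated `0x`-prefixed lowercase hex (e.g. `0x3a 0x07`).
5. lsl fields op=0x1:4|rd=0:2|rs=1:2|pad=0:8 → word 1100h → 00 11
6. sub fields op=0x6:4|rd=0:2|rs=3:2|pad=0:8 → word 6300h → 00 63

0x00 0x11 0x00 0x63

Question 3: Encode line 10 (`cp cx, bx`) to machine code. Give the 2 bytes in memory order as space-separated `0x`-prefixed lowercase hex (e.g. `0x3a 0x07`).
L10: cp op=0x0:4|rd=1:2|rs=2:2|pad=0:8 ⇒ 0x0600 ⇒ little 00 06

0x00 0x06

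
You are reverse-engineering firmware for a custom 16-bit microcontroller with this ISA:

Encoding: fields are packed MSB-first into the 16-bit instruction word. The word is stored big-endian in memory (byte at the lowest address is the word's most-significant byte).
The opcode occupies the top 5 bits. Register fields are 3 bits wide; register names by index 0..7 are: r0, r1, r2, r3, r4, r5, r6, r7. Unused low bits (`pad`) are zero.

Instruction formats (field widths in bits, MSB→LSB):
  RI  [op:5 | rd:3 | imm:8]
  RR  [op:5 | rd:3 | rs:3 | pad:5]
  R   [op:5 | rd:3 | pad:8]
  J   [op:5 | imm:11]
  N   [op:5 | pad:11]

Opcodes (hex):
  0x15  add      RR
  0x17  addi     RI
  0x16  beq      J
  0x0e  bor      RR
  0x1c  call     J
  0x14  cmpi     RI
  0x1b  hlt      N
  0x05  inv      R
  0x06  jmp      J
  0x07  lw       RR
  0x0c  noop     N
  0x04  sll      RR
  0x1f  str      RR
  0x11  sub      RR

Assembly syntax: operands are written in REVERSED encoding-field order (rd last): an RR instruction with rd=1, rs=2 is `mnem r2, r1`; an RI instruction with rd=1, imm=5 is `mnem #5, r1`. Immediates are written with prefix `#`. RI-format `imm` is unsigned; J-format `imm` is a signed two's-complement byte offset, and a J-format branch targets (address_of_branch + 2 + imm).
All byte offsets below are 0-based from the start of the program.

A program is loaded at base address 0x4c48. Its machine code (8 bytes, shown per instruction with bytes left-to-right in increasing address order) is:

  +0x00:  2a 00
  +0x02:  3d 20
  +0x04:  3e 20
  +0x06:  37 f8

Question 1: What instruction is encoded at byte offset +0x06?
jmp #-8

@+06  big-endian(37 f8) = 0x37f8
  opcode bits[15:11]=0x6: jmp/J
  imm@[10:0]=0x7f8 (s11→-8) ⇒ #-8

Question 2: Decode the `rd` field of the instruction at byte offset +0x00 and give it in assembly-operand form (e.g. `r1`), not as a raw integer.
r2

@+00  big-endian(2a 00) = 0x2a00
  opcode bits[15:11]=0x5: inv/R
  rd@[10:8]=0x2 ⇒ r2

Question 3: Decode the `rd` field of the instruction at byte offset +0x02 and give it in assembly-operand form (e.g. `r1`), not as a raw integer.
[02] 3d 20 → 0x3d20
  top 5b → 0x7 → lw [RR]
  rd@[10:8]=0x5 ⇒ r5
  rs@[7:5]=0x1 ⇒ r1

r5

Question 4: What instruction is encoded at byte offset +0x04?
lw r1, r6

off 0x04: read 3e 20 as big → 0x3e20
  opcode bits[15:11]=0x7: lw/RR
  [10:8] rd=6 = r6
  [7:5] rs=1 = r1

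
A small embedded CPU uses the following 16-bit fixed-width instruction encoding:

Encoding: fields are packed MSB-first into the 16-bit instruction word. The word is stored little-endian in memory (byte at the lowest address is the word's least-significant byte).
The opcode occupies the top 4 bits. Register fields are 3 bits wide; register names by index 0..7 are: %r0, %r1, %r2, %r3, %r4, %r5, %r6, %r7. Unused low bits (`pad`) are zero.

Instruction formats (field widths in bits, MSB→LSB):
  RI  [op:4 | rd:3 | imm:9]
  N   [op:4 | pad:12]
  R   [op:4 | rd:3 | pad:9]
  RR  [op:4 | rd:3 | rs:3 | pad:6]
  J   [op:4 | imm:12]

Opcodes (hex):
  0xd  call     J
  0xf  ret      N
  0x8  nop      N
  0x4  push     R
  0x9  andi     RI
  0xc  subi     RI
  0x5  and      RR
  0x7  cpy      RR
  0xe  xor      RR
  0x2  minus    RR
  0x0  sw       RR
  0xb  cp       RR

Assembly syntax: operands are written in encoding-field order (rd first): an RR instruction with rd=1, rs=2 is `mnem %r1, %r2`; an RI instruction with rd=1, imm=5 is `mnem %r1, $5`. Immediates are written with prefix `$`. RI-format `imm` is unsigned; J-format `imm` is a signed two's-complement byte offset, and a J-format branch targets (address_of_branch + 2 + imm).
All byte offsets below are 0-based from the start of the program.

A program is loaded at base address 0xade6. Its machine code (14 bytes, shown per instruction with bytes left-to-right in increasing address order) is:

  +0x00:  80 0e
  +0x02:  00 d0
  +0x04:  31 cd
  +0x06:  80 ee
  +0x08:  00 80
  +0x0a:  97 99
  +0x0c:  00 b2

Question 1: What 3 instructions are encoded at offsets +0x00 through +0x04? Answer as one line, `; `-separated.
sw %r7, %r2; call $0; subi %r6, $305

off 0x00: read 80 0e as little → 0x0e80
  top 4b → 0x0 → sw [RR]
  rd: (w>>9)&0x7=0x7 → %r7
  rs: (w>>6)&0x7=0x2 → %r2
off 0x02: read 00 d0 as little → 0xd000
  top 4b → 0xd → call [J]
  imm: (w>>0)&0xfff=0x0 → $0
off 0x04: read 31 cd as little → 0xcd31
  top 4b → 0xc → subi [RI]
  rd: (w>>9)&0x7=0x6 → %r6
  imm: (w>>0)&0x1ff=0x131 → $305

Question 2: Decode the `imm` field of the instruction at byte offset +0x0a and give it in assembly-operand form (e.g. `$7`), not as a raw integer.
@+0a  little-endian(97 99) = 0x9997
  op=0x9997>>12=0x9 ⇒ andi (RI)
  rd@[11:9]=0x4 ⇒ %r4
  imm@[8:0]=0x197 ⇒ $407

$407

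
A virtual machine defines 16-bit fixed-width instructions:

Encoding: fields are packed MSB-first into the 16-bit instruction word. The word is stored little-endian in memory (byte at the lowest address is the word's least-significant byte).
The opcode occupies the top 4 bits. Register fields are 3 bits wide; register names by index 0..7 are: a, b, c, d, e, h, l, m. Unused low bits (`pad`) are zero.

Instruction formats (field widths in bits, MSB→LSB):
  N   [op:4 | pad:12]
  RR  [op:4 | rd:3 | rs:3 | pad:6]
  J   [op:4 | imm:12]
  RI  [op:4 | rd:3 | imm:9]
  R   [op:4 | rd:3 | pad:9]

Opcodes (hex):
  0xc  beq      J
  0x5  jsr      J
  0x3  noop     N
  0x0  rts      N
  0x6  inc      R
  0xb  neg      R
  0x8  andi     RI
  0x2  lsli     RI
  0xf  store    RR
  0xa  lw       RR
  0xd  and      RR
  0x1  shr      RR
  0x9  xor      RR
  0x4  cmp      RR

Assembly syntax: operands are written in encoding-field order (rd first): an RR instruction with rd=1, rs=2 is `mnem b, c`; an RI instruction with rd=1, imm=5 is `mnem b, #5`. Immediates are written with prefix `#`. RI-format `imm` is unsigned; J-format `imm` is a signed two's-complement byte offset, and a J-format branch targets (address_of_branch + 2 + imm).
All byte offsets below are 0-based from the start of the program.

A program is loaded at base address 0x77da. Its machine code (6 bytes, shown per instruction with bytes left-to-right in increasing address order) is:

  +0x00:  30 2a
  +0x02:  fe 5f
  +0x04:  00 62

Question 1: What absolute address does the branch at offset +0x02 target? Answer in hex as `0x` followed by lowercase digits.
0x77dc

@+02  little-endian(fe 5f) = 0x5ffe
  op=0x5ffe>>12=0x5 ⇒ jsr (J)
  imm: (w>>0)&0xfff=0xffe (s12→-2) → #-2
  target = base 0x77da + off 0x02 + 2 + imm -2 = 0x77dc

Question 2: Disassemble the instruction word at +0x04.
+0x04: 00 62 ⇒ word 0x6200 (little)
  top 4b → 0x6 → inc [R]
  rd@[11:9]=0x1 ⇒ b

inc b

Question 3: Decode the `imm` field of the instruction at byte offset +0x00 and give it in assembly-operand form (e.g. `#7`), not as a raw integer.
#48

@+00  little-endian(30 2a) = 0x2a30
  opcode bits[15:12]=0x2: lsli/RI
  [11:9] rd=5 = h
  [8:0] imm=48 = #48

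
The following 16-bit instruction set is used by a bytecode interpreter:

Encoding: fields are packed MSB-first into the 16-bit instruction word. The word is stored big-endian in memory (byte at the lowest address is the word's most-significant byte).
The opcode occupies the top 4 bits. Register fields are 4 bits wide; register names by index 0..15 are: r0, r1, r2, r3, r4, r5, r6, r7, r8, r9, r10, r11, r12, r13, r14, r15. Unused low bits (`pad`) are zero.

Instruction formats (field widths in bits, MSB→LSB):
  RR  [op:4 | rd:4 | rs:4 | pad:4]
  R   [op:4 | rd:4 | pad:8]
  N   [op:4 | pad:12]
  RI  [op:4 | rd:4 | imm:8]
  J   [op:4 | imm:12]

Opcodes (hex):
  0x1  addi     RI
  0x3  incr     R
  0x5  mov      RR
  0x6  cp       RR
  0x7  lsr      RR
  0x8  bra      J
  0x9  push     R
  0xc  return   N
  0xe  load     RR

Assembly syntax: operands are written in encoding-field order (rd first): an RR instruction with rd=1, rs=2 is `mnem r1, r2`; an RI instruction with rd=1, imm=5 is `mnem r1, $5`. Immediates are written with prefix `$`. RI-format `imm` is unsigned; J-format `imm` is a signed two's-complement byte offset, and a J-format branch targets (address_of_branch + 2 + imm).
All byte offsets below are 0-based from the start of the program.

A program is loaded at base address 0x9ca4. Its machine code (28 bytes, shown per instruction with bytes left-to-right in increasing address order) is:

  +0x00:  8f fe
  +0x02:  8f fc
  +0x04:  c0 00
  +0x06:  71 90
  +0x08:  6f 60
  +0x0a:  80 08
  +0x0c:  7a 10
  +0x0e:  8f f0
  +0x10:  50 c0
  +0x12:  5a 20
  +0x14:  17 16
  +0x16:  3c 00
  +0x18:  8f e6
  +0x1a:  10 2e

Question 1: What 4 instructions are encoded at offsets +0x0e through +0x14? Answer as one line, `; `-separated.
bra $-16; mov r0, r12; mov r10, r2; addi r7, $22

@+0e  big-endian(8f f0) = 0x8ff0
  top 4b → 0x8 → bra [J]
  imm@[11:0]=0xff0 (s12→-16) ⇒ $-16
@+10  big-endian(50 c0) = 0x50c0
  top 4b → 0x5 → mov [RR]
  rd@[11:8]=0x0 ⇒ r0
  rs@[7:4]=0xc ⇒ r12
@+12  big-endian(5a 20) = 0x5a20
  top 4b → 0x5 → mov [RR]
  rd@[11:8]=0xa ⇒ r10
  rs@[7:4]=0x2 ⇒ r2
@+14  big-endian(17 16) = 0x1716
  top 4b → 0x1 → addi [RI]
  rd@[11:8]=0x7 ⇒ r7
  imm@[7:0]=0x16 ⇒ $22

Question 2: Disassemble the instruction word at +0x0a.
bra $8

[0a] 80 08 → 0x8008
  opcode bits[15:12]=0x8: bra/J
  imm: (w>>0)&0xfff=0x8 → $8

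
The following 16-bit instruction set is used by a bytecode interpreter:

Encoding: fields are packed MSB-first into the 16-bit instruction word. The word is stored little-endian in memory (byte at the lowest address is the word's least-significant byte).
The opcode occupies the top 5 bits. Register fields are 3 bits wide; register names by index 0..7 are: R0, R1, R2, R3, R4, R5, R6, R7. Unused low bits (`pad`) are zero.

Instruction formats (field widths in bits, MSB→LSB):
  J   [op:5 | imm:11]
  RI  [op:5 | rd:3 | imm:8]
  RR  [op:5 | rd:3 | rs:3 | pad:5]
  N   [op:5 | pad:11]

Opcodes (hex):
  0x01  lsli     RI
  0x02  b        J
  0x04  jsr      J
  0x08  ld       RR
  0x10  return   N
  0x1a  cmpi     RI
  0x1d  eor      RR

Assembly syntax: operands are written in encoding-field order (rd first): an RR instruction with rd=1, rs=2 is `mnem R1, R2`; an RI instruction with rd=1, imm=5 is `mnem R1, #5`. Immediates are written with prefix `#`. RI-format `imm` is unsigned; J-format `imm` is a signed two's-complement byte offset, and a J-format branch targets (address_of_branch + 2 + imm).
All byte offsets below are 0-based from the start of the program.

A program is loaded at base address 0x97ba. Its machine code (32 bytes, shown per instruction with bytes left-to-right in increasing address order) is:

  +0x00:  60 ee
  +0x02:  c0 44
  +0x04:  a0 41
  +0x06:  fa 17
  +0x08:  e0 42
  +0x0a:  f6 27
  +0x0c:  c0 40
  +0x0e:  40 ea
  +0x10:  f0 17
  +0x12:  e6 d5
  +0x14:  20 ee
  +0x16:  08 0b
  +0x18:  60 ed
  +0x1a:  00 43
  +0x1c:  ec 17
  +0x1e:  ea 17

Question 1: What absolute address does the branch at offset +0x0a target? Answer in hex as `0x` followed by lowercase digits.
0x97bc

off 0x0a: read f6 27 as little → 0x27f6
  opcode bits[15:11]=0x4: jsr/J
  imm@[10:0]=0x7f6 (s11→-10) ⇒ #-10
  target = base 0x97ba + off 0x0a + 2 + imm -10 = 0x97bc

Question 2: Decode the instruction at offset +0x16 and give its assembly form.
@+16  little-endian(08 0b) = 0x0b08
  top 5b → 0x1 → lsli [RI]
  rd@[10:8]=0x3 ⇒ R3
  imm@[7:0]=0x8 ⇒ #8

lsli R3, #8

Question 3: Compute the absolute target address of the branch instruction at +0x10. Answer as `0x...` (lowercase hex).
0x97bc

off 0x10: read f0 17 as little → 0x17f0
  opcode bits[15:11]=0x2: b/J
  imm: (w>>0)&0x7ff=0x7f0 (s11→-16) → #-16
  target = base 0x97ba + off 0x10 + 2 + imm -16 = 0x97bc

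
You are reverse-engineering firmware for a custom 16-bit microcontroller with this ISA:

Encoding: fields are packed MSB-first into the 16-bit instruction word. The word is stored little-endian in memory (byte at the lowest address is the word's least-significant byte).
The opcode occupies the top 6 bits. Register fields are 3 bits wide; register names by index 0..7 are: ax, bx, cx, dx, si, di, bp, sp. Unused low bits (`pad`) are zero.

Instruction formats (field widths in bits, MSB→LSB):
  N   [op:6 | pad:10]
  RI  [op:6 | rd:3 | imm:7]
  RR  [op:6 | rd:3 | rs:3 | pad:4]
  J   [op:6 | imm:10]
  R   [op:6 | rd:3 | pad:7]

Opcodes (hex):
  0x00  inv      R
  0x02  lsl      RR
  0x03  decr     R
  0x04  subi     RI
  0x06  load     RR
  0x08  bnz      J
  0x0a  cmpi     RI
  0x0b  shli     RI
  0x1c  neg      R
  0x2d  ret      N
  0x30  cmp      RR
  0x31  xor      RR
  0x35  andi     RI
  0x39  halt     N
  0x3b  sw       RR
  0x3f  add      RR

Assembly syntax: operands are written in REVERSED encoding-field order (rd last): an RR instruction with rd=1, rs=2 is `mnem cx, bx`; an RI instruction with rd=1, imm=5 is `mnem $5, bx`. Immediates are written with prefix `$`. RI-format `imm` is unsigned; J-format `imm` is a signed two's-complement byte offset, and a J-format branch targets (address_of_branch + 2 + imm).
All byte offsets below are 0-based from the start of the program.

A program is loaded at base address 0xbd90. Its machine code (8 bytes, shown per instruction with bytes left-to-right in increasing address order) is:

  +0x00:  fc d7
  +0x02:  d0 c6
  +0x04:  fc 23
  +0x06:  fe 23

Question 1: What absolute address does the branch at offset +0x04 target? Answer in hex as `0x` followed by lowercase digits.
[04] fc 23 → 0x23fc
  op=0x23fc>>10=0x8 ⇒ bnz (J)
  imm@[9:0]=0x3fc (s10→-4) ⇒ $-4
  target = base 0xbd90 + off 0x04 + 2 + imm -4 = 0xbd92

0xbd92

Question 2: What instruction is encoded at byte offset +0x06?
bnz $-2

off 0x06: read fe 23 as little → 0x23fe
  opcode bits[15:10]=0x8: bnz/J
  [9:0] imm=1022 (s10→-2) = $-2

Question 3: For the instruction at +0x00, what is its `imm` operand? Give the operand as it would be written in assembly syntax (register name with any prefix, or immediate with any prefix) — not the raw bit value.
off 0x00: read fc d7 as little → 0xd7fc
  top 6b → 0x35 → andi [RI]
  rd: (w>>7)&0x7=0x7 → sp
  imm: (w>>0)&0x7f=0x7c → $124

$124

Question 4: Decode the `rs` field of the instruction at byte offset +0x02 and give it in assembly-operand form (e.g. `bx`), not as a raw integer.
di

+0x02: d0 c6 ⇒ word 0xc6d0 (little)
  opcode bits[15:10]=0x31: xor/RR
  rd: (w>>7)&0x7=0x5 → di
  rs: (w>>4)&0x7=0x5 → di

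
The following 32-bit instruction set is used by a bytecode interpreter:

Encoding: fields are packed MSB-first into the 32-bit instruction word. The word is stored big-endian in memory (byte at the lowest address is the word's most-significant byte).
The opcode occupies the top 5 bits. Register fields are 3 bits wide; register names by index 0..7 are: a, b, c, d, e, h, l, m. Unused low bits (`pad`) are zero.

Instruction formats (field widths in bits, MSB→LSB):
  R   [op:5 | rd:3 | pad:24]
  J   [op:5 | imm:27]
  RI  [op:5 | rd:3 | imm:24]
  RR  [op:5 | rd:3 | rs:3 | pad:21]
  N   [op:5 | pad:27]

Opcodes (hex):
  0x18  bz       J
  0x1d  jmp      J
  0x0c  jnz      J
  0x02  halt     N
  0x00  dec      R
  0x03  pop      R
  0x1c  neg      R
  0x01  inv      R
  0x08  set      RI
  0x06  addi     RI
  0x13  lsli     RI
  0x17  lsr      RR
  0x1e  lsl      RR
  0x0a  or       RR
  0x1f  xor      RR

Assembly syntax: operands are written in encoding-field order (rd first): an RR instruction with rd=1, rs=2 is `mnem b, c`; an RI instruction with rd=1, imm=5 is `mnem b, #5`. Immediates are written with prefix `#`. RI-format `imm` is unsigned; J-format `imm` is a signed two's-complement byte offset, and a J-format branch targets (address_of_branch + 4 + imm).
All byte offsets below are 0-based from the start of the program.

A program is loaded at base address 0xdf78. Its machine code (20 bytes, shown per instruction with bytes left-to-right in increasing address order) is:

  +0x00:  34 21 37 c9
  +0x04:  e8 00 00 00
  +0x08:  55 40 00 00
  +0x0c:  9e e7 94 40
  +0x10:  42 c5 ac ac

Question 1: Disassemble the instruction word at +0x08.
or h, c

off 0x08: read 55 40 00 00 as big → 0x55400000
  opcode bits[31:27]=0xa: or/RR
  rd@[26:24]=0x5 ⇒ h
  rs@[23:21]=0x2 ⇒ c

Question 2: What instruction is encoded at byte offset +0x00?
addi e, #2176969

off 0x00: read 34 21 37 c9 as big → 0x342137c9
  op=0x342137c9>>27=0x6 ⇒ addi (RI)
  rd: (w>>24)&0x7=0x4 → e
  imm: (w>>0)&0xffffff=0x2137c9 → #2176969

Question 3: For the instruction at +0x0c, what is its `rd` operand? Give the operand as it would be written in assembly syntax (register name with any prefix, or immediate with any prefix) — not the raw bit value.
l

+0x0c: 9e e7 94 40 ⇒ word 0x9ee79440 (big)
  top 5b → 0x13 → lsli [RI]
  [26:24] rd=6 = l
  [23:0] imm=15176768 = #15176768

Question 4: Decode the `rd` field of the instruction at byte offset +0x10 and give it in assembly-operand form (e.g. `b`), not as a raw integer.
@+10  big-endian(42 c5 ac ac) = 0x42c5acac
  op=0x42c5acac>>27=0x8 ⇒ set (RI)
  [26:24] rd=2 = c
  [23:0] imm=12954796 = #12954796

c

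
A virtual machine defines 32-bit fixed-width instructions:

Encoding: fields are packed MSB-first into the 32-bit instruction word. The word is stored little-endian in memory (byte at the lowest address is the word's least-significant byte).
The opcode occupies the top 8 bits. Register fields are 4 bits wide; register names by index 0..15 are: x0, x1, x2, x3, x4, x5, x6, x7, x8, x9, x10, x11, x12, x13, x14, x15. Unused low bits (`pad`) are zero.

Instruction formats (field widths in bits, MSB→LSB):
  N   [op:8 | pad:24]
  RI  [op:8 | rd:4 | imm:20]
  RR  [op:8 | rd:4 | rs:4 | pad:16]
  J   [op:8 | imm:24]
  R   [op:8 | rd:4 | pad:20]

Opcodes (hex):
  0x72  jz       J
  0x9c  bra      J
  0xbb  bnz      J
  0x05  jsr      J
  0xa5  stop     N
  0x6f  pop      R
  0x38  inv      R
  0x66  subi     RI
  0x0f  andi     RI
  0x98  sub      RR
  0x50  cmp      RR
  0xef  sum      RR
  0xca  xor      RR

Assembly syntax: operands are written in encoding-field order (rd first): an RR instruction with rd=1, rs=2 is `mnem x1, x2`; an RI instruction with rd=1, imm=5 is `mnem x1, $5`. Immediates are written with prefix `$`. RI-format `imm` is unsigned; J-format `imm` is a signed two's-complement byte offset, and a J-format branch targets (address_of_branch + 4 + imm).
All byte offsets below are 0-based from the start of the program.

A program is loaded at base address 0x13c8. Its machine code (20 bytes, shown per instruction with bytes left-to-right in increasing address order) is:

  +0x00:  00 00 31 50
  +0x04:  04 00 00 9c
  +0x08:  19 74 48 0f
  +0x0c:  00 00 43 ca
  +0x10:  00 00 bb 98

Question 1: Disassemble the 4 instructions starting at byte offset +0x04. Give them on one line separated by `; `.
+0x04: 04 00 00 9c ⇒ word 0x9c000004 (little)
  op=0x9c000004>>24=0x9c ⇒ bra (J)
  [23:0] imm=4 = $4
+0x08: 19 74 48 0f ⇒ word 0x0f487419 (little)
  op=0x0f487419>>24=0xf ⇒ andi (RI)
  [23:20] rd=4 = x4
  [19:0] imm=554009 = $554009
+0x0c: 00 00 43 ca ⇒ word 0xca430000 (little)
  op=0xca430000>>24=0xca ⇒ xor (RR)
  [23:20] rd=4 = x4
  [19:16] rs=3 = x3
+0x10: 00 00 bb 98 ⇒ word 0x98bb0000 (little)
  op=0x98bb0000>>24=0x98 ⇒ sub (RR)
  [23:20] rd=11 = x11
  [19:16] rs=11 = x11

bra $4; andi x4, $554009; xor x4, x3; sub x11, x11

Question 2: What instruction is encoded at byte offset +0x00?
off 0x00: read 00 00 31 50 as little → 0x50310000
  top 8b → 0x50 → cmp [RR]
  [23:20] rd=3 = x3
  [19:16] rs=1 = x1

cmp x3, x1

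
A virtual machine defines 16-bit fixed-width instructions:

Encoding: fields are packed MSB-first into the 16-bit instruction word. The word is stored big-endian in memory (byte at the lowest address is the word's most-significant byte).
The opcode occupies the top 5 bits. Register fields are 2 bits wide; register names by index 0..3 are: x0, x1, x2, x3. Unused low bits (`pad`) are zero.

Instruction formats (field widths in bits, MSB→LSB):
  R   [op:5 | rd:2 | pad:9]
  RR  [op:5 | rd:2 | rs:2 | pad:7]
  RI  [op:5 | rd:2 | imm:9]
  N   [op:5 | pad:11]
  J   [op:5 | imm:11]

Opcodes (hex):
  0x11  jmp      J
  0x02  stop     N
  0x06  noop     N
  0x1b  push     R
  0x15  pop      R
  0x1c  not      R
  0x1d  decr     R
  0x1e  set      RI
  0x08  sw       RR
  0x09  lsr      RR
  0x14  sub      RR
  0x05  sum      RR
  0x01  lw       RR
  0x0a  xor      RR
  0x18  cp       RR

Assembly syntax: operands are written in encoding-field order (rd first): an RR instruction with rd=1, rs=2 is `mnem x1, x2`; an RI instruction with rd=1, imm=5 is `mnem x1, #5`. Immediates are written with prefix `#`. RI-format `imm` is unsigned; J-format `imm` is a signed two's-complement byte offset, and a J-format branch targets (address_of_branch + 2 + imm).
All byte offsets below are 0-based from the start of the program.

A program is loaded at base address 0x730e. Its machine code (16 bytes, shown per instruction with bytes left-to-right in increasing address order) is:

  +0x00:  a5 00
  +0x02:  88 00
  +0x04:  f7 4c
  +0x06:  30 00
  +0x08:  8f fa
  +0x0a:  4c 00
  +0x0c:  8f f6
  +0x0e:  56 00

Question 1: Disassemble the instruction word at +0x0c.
@+0c  big-endian(8f f6) = 0x8ff6
  op=0x8ff6>>11=0x11 ⇒ jmp (J)
  imm@[10:0]=0x7f6 (s11→-10) ⇒ #-10

jmp #-10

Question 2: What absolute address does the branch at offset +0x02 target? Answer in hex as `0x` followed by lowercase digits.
@+02  big-endian(88 00) = 0x8800
  top 5b → 0x11 → jmp [J]
  [10:0] imm=0 = #0
  target = base 0x730e + off 0x02 + 2 + imm 0 = 0x7312

0x7312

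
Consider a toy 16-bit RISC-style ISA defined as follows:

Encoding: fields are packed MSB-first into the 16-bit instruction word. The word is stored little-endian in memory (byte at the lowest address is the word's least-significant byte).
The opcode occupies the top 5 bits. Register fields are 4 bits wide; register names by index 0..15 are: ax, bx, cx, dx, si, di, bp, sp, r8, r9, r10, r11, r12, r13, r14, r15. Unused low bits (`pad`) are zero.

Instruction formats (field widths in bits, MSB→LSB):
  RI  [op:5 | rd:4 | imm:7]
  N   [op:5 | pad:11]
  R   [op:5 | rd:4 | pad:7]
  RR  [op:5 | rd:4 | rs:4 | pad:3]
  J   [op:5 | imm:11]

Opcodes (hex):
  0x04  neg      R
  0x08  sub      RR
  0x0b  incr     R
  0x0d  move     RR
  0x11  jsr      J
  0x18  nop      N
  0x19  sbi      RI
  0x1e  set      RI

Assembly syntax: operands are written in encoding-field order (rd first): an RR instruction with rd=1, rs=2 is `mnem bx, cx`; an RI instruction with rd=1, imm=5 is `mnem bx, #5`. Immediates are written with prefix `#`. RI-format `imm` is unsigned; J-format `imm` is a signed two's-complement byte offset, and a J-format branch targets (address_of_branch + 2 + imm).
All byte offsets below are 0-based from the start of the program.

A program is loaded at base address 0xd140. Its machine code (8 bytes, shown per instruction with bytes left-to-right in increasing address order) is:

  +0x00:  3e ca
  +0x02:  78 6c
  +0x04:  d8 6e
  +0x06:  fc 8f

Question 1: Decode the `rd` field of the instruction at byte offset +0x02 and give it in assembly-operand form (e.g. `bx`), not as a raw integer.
r8

+0x02: 78 6c ⇒ word 0x6c78 (little)
  op=0x6c78>>11=0xd ⇒ move (RR)
  [10:7] rd=8 = r8
  [6:3] rs=15 = r15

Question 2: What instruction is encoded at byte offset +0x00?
off 0x00: read 3e ca as little → 0xca3e
  top 5b → 0x19 → sbi [RI]
  [10:7] rd=4 = si
  [6:0] imm=62 = #62

sbi si, #62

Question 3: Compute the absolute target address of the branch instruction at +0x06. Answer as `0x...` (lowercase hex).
0xd144

[06] fc 8f → 0x8ffc
  opcode bits[15:11]=0x11: jsr/J
  imm@[10:0]=0x7fc (s11→-4) ⇒ #-4
  target = base 0xd140 + off 0x06 + 2 + imm -4 = 0xd144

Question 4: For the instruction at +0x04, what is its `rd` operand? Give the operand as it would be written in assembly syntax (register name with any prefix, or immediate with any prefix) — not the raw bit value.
r13

off 0x04: read d8 6e as little → 0x6ed8
  op=0x6ed8>>11=0xd ⇒ move (RR)
  rd: (w>>7)&0xf=0xd → r13
  rs: (w>>3)&0xf=0xb → r11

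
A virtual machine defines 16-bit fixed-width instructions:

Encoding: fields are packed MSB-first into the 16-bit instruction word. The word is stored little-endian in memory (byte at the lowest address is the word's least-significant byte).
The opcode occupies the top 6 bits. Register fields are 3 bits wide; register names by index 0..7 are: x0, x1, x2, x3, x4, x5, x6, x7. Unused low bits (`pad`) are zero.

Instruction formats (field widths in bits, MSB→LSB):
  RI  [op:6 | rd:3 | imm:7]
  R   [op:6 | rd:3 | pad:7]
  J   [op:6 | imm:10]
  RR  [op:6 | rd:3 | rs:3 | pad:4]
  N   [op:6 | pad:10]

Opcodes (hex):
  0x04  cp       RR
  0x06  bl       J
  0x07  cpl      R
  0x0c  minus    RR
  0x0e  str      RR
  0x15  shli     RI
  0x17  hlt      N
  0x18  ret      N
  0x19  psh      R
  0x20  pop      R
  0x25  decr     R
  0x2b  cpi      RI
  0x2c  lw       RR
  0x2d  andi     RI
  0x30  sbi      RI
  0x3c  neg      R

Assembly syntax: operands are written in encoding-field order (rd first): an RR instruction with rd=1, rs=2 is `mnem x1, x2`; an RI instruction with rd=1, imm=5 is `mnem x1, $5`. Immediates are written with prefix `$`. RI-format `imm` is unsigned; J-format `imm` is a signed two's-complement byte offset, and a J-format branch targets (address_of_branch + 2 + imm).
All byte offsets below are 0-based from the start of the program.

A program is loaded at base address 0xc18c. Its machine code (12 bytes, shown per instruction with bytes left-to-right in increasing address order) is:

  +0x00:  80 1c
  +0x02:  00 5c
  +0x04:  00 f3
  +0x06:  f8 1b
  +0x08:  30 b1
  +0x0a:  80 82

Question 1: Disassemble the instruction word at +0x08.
lw x2, x3

[08] 30 b1 → 0xb130
  top 6b → 0x2c → lw [RR]
  rd@[9:7]=0x2 ⇒ x2
  rs@[6:4]=0x3 ⇒ x3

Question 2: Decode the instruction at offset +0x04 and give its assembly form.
neg x6

[04] 00 f3 → 0xf300
  top 6b → 0x3c → neg [R]
  rd@[9:7]=0x6 ⇒ x6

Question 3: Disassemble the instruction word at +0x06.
off 0x06: read f8 1b as little → 0x1bf8
  op=0x1bf8>>10=0x6 ⇒ bl (J)
  [9:0] imm=1016 (s10→-8) = $-8

bl $-8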